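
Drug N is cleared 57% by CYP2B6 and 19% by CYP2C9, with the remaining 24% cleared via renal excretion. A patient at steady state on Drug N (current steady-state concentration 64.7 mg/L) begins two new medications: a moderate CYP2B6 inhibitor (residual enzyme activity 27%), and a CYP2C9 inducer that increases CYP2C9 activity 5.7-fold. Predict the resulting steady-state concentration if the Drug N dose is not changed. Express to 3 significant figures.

The CYP2B6 pathway (57% of clearance) falls to 0.27× activity: 0.57 × 0.27 = 0.1539.
The CYP2C9 pathway (19% of clearance) increases to 5.7× activity: 0.19 × 5.7 = 1.083.
Non-CYP routes (24%) are unchanged.
New clearance relative to baseline: 0.1539 + 1.083 + 0.24 = 1.4769.
New steady-state concentration = 64.7 / 1.4769 = 43.8 mg/L (concentration scales inversely with clearance).

43.8 mg/L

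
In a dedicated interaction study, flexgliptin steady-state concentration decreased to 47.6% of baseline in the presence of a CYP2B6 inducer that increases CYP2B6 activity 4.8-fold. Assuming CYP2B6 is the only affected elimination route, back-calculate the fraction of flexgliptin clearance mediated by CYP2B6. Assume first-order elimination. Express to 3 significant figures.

0.290

CL'/CL = 1 / 0.476 = 2.101
4.8·fm + (1 − fm) = 2.101
fm = (2.101 − 1) / (4.8 − 1) = 0.290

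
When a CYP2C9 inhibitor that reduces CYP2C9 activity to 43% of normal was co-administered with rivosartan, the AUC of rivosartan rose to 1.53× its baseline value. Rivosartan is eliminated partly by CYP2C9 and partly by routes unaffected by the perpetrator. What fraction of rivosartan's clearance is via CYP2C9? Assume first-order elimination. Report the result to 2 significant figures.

0.61

CL'/CL = 1 / 1.53 = 0.6536
0.43·fm + (1 − fm) = 0.6536
fm = (0.6536 − 1) / (0.43 − 1) = 0.61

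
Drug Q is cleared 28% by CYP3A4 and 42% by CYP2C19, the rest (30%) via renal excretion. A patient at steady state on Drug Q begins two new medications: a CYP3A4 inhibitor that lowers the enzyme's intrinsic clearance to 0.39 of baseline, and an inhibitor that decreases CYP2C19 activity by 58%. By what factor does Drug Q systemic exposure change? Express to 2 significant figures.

1.7

The CYP3A4 pathway (28% of clearance) falls to 0.39× activity: 0.28 × 0.39 = 0.1092.
The CYP2C19 pathway (42% of clearance) drops to 0.42× activity: 0.42 × 0.42 = 0.1764.
The remaining 30% of clearance is unaffected.
New clearance relative to baseline: 0.1092 + 0.1764 + 0.3 = 0.5856.
Systemic exposure ∝ 1/CL: fold-change = 1 / 0.5856 = 1.7.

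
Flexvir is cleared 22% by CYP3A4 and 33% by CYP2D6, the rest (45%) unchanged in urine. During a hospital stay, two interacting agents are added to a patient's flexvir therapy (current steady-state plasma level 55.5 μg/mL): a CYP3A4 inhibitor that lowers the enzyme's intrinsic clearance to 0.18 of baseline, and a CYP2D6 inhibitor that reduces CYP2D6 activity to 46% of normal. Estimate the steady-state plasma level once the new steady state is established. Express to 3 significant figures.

CYP3A4: 0.22 × 0.18 = 0.0396
CYP2D6: 0.33 × 0.46 = 0.1518
Other: 0.45 (unchanged)
New clearance relative to baseline: 0.0396 + 0.1518 + 0.45 = 0.6414.
New steady-state plasma level = 55.5 / 0.6414 = 86.5 μg/mL (concentration scales inversely with clearance).

86.5 μg/mL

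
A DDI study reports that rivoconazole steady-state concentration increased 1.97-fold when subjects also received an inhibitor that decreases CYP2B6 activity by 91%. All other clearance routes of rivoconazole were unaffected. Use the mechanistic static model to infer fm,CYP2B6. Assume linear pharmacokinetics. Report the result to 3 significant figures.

0.541

Call the CYP2B6 fraction fm. After the interaction, CL_new/CL_old = fm × 0.09 + (1 − fm).
Steady-state concentration ratio = 1 / (new CL fraction), so new CL fraction = 1 / 1.97 = 0.5076.
fm × 0.09 + 1 − fm = 0.5076  ⇒  fm × (0.09 − 1) = −0.4924  ⇒  fm = 0.541.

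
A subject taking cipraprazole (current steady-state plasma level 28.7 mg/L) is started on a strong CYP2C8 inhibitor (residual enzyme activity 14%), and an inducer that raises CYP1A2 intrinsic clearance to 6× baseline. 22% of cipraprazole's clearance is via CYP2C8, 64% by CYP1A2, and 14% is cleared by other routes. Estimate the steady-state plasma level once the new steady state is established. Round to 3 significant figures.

CYP2C8: 0.22 × 0.14 = 0.0308
CYP1A2: 0.64 × 6 = 3.84
Other: 0.14 (unchanged)
New clearance relative to baseline: 0.0308 + 3.84 + 0.14 = 4.0108.
New steady-state plasma level = 28.7 / 4.0108 = 7.16 mg/L (concentration scales inversely with clearance).

7.16 mg/L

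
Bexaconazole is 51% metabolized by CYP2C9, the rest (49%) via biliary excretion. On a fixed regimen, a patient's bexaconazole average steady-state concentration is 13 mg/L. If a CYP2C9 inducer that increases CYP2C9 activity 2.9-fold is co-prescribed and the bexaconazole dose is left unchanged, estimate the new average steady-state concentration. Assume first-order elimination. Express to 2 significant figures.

The CYP2C9 pathway (51% of clearance) rises to 2.9× activity: 0.51 × 2.9 = 1.479.
The remaining 49% of clearance is unaffected.
CL_new/CL_old = 1.479 + 0.49 = 1.969.
Average steady-state concentration ∝ 1/CL, so new value = 13 / 1.969 = 6.6 mg/L.

6.6 mg/L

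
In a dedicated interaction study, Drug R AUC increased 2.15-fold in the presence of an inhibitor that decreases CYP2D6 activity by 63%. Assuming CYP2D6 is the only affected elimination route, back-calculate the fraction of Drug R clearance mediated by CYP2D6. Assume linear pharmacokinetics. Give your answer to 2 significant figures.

Let x = fm,CYP2D6. Because AUC ∝ 1/CL, relative clearance fell to 1/2.15 = 0.4651.
Setting x·0.37 + (1 − x) = 0.4651 and solving: x = (0.4651 − 1)/(0.37 − 1) = 0.85.

0.85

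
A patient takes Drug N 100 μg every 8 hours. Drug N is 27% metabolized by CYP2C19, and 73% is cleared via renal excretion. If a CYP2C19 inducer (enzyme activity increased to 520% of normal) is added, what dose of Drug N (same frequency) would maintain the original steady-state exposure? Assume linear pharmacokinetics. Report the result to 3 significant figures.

CYP2C19: 0.27 × 5.2 = 1.404
Other: 0.73 (unchanged)
CL_new/CL_old = 1.404 + 0.73 = 2.134.
To maintain the same steady-state level, dose must scale with clearance: new dose = 100 × 2.134 = 213 μg.

213 μg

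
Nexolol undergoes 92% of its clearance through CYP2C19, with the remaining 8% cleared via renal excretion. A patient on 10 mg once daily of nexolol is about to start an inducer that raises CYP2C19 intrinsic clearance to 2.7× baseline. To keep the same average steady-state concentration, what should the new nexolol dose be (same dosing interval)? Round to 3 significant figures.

25.6 mg

The CYP2C19 pathway (92% of clearance) rises to 2.7× activity: 0.92 × 2.7 = 2.484.
The remaining 8% of clearance is unaffected.
Relative clearance = 2.484 + 0.08 = 2.564.
To maintain the same steady-state level, dose must scale with clearance: new dose = 10 × 2.564 = 25.6 mg.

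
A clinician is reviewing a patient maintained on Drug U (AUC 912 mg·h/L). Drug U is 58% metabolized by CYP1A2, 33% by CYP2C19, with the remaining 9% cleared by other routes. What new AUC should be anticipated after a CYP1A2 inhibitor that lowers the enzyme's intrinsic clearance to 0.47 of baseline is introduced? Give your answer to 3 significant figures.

CYP1A2: 0.58 × 0.47 = 0.2726
CYP2C19: 0.33 (unchanged)
Other: 0.09 (unchanged)
Relative clearance = 0.2726 + 0.33 + 0.09 = 0.6926.
New AUC = baseline ÷ relative clearance = 912 / 0.6926 = 1.32 × 10³ mg·h/L.

1.32 × 10³ mg·h/L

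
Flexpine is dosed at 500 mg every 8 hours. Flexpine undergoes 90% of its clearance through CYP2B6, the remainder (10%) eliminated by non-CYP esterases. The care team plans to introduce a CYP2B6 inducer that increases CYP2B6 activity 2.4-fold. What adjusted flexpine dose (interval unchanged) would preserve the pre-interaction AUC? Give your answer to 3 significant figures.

The CYP2B6 pathway (90% of clearance) rises to 2.4× activity: 0.9 × 2.4 = 2.16.
Non-CYP routes (10%) are unchanged.
CL_new/CL_old = 2.16 + 0.1 = 2.26.
Exposure is unchanged when dose changes in proportion to clearance. New dose = 500 mg × 2.26 = 1.13 × 10³ mg.

1.13 × 10³ mg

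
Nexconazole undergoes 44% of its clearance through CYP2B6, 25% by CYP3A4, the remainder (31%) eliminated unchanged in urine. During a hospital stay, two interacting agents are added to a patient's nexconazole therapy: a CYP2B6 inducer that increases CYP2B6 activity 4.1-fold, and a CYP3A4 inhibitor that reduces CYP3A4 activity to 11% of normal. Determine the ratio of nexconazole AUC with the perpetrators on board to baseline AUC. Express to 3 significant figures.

CYP2B6: 0.44 × 4.1 = 1.804
CYP3A4: 0.25 × 0.11 = 0.0275
Other: 0.31 (unchanged)
New clearance relative to baseline: 1.804 + 0.0275 + 0.31 = 2.1415.
AUC ∝ 1/CL: fold-change = 1 / 2.1415 = 0.467.

0.467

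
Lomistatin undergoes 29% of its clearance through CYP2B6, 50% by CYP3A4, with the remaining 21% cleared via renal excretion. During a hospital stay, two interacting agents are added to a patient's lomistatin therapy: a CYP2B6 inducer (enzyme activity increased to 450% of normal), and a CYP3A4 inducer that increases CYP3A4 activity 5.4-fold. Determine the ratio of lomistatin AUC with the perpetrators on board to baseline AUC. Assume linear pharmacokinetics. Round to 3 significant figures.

0.237

The CYP2B6 pathway (29% of clearance) rises to 4.5× activity: 0.29 × 4.5 = 1.305.
The CYP3A4 pathway (50% of clearance) rises to 5.4× activity: 0.5 × 5.4 = 2.7.
The remaining 21% of clearance is unaffected.
CL_new/CL_old = 1.305 + 2.7 + 0.21 = 4.215.
Because AUC varies inversely with clearance, the combined effect is 1 / 4.215 = 0.237.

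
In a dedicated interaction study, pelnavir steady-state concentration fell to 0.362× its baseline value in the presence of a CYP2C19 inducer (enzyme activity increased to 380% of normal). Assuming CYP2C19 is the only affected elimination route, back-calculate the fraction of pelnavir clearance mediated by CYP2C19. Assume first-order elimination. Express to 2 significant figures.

Write x for the fraction cleared via CYP2C19. The observed steady-state concentration change means clearance rose to 1/0.362 = 2.762 of baseline.
Setting x·3.8 + (1 − x) = 2.762 and solving: x = (2.762 − 1)/(3.8 − 1) = 0.63.

0.63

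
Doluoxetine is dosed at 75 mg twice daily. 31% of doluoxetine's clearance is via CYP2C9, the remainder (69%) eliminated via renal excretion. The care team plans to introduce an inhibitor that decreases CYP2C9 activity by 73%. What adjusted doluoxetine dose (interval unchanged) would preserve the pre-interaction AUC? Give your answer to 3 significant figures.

The CYP2C9 pathway (31% of clearance) drops to 0.27× activity: 0.31 × 0.27 = 0.0837.
The remaining 69% of clearance is unaffected.
CL_new/CL_old = 0.0837 + 0.69 = 0.7737.
Exposure is unchanged when dose changes in proportion to clearance. New dose = 75 mg × 0.7737 = 58.0 mg.

58.0 mg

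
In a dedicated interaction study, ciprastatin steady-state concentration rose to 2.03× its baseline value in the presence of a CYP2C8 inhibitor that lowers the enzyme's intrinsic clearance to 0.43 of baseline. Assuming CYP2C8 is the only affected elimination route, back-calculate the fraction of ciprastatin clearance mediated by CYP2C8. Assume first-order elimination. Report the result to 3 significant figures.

CL'/CL = 1 / 2.03 = 0.4926
0.43·fm + (1 − fm) = 0.4926
fm = (0.4926 − 1) / (0.43 − 1) = 0.890

0.890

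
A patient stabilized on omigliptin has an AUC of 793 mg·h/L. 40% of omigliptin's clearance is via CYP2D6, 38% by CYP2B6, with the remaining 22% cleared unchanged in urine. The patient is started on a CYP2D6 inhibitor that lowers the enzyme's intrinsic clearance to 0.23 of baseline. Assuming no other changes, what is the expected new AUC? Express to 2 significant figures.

The CYP2D6 pathway (40% of clearance) is reduced to 0.23× activity: 0.4 × 0.23 = 0.092.
CYP2B6 (38%) and the residual 22% are unaffected.
CL_new/CL_old = 0.092 + 0.38 + 0.22 = 0.692.
With dosing unchanged, AUC scales as 1/CL: 793 / 0.692 = 1.1 × 10³ mg·h/L.

1.1 × 10³ mg·h/L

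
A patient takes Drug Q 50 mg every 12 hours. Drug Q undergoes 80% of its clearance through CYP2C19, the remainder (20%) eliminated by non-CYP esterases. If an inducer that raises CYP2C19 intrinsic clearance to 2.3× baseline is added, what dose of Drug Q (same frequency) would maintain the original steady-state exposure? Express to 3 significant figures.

The CYP2C19 pathway (80% of clearance) increases to 2.3× activity: 0.8 × 2.3 = 1.84.
The remaining 20% of clearance is unaffected.
CL_new/CL_old = 1.84 + 0.2 = 2.04.
Css,avg = (dose rate)/CL, so holding Css fixed requires dose ∝ CL: 50 × 2.04 = 102 mg.

102 mg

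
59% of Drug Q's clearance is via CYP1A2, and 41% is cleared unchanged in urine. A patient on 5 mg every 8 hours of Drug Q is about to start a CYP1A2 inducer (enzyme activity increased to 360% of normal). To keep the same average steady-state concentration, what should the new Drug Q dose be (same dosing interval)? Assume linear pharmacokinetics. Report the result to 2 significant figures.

13 mg

The CYP1A2 pathway (59% of clearance) rises to 3.6× activity: 0.59 × 3.6 = 2.124.
The remaining 41% of clearance is unaffected.
Relative clearance = 2.124 + 0.41 = 2.534.
To maintain the same steady-state level, dose must scale with clearance: new dose = 5 × 2.534 = 13 mg.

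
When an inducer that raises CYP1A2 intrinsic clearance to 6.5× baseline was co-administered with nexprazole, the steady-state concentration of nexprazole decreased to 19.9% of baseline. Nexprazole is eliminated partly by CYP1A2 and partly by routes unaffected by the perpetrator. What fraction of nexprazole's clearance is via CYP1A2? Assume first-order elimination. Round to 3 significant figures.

CL'/CL = 1 / 0.199 = 5.025
6.5·fm + (1 − fm) = 5.025
fm = (5.025 − 1) / (6.5 − 1) = 0.732

0.732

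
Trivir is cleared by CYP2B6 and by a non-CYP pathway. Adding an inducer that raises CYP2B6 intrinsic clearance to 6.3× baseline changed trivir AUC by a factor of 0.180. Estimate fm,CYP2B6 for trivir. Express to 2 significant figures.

0.86

CL'/CL = 1 / 0.180 = 5.556
6.3·fm + (1 − fm) = 5.556
fm = (5.556 − 1) / (6.3 − 1) = 0.86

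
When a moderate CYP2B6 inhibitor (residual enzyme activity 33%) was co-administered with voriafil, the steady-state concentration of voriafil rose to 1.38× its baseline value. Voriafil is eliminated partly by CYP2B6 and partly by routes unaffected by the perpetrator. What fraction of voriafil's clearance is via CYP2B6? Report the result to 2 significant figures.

0.41

CL'/CL = 1 / 1.38 = 0.7246
0.33·fm + (1 − fm) = 0.7246
fm = (0.7246 − 1) / (0.33 − 1) = 0.41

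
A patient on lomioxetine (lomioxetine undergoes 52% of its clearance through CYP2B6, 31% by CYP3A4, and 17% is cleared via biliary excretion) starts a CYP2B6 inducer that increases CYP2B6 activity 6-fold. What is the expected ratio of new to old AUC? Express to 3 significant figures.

0.278

The CYP2B6 pathway (52% of clearance) is boosted to 6× activity: 0.52 × 6 = 3.12.
CYP3A4 (31%) and the residual 17% are unaffected.
Relative clearance = 3.12 + 0.31 + 0.17 = 3.6.
Since AUC ∝ 1/CL, the ratio is 1 / 3.6 = 0.278.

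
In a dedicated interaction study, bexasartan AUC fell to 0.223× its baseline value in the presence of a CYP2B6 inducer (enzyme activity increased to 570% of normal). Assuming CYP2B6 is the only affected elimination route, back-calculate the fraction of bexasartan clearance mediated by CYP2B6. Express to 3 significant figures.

Write x for the fraction cleared via CYP2B6. The observed AUC change means clearance rose to 1/0.223 = 4.484 of baseline.
Setting x·5.7 + (1 − x) = 4.484 and solving: x = (4.484 − 1)/(5.7 − 1) = 0.741.

0.741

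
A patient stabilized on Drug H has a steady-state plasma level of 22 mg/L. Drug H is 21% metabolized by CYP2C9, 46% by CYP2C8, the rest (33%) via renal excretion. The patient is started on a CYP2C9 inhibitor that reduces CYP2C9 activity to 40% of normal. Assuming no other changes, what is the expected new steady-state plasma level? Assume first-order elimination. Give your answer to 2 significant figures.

CYP2C9: 0.21 × 0.4 = 0.084
CYP2C8: 0.46 (unchanged)
Other: 0.33 (unchanged)
Relative clearance = 0.084 + 0.46 + 0.33 = 0.874.
Steady-state plasma level ∝ 1/CL, so new value = 22 / 0.874 = 25 mg/L.

25 mg/L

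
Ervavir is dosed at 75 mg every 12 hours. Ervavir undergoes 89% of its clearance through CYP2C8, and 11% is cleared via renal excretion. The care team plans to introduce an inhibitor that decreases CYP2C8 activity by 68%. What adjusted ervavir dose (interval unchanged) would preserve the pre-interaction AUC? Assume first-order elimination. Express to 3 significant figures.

29.6 mg

CYP2C8: 0.89 × 0.32 = 0.2848
Other: 0.11 (unchanged)
CL_new/CL_old = 0.2848 + 0.11 = 0.3948.
Exposure is unchanged when dose changes in proportion to clearance. New dose = 75 mg × 0.3948 = 29.6 mg.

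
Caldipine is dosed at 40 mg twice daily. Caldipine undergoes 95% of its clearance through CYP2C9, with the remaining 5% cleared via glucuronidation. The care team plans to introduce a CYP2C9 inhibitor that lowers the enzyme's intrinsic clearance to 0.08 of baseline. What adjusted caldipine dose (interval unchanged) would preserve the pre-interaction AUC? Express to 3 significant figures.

The CYP2C9 pathway (95% of clearance) falls to 0.08× activity: 0.95 × 0.08 = 0.076.
Non-CYP routes (5%) are unchanged.
Relative clearance = 0.076 + 0.05 = 0.126.
Exposure is unchanged when dose changes in proportion to clearance. New dose = 40 mg × 0.126 = 5.04 mg.

5.04 mg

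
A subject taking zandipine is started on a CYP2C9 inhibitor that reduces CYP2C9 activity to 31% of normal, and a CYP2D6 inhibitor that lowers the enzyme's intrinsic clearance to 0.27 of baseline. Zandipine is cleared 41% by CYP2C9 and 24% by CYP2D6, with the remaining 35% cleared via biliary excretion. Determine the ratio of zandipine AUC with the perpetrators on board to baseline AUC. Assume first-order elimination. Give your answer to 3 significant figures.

The CYP2C9 pathway (41% of clearance) falls to 0.31× activity: 0.41 × 0.31 = 0.1271.
The CYP2D6 pathway (24% of clearance) drops to 0.27× activity: 0.24 × 0.27 = 0.0648.
Non-CYP routes (35%) are unchanged.
Relative clearance = 0.1271 + 0.0648 + 0.35 = 0.5419.
Because AUC varies inversely with clearance, the combined effect is 1 / 0.5419 = 1.85.

1.85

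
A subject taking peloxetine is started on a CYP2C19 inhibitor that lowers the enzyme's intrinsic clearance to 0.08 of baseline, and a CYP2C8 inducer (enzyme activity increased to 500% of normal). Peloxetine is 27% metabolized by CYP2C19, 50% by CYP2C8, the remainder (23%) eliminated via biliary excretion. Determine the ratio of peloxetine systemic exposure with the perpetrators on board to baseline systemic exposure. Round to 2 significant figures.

The CYP2C19 pathway (27% of clearance) falls to 0.08× activity: 0.27 × 0.08 = 0.0216.
The CYP2C8 pathway (50% of clearance) is boosted to 5× activity: 0.5 × 5 = 2.5.
Non-CYP routes (23%) are unchanged.
CL_new/CL_old = 0.0216 + 2.5 + 0.23 = 2.7516.
Systemic exposure ∝ 1/CL: fold-change = 1 / 2.7516 = 0.36.

0.36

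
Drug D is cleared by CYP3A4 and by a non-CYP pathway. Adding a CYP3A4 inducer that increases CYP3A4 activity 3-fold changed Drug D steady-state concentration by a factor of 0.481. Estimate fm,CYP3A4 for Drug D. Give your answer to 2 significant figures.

0.54

CL'/CL = 1 / 0.481 = 2.079
3·fm + (1 − fm) = 2.079
fm = (2.079 − 1) / (3 − 1) = 0.54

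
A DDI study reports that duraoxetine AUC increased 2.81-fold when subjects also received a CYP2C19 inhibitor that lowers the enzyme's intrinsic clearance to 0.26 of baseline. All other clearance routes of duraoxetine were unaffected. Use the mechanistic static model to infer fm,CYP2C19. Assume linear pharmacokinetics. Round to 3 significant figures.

0.870

CL'/CL = 1 / 2.81 = 0.3559
0.26·fm + (1 − fm) = 0.3559
fm = (0.3559 − 1) / (0.26 − 1) = 0.870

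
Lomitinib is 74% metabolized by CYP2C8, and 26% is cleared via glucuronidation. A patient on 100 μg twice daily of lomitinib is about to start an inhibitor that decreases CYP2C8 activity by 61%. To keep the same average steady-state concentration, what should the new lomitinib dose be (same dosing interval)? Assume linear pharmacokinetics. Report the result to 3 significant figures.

CYP2C8: 0.74 × 0.39 = 0.2886
Other: 0.26 (unchanged)
New clearance relative to baseline: 0.2886 + 0.26 = 0.5486.
To maintain the same steady-state level, dose must scale with clearance: new dose = 100 × 0.5486 = 54.9 μg.

54.9 μg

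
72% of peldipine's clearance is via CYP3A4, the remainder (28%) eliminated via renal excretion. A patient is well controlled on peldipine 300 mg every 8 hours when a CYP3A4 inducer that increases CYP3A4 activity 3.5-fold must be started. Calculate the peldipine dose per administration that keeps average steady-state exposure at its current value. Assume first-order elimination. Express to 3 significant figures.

840 mg

CYP3A4: 0.72 × 3.5 = 2.52
Other: 0.28 (unchanged)
Relative clearance = 2.52 + 0.28 = 2.8.
Exposure is unchanged when dose changes in proportion to clearance. New dose = 300 mg × 2.8 = 840 mg.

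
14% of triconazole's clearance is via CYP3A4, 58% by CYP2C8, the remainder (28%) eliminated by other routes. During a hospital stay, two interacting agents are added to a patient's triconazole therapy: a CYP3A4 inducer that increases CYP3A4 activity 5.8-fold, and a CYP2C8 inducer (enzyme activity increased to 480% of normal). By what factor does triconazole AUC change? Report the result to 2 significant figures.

The CYP3A4 pathway (14% of clearance) is boosted to 5.8× activity: 0.14 × 5.8 = 0.812.
The CYP2C8 pathway (58% of clearance) increases to 4.8× activity: 0.58 × 4.8 = 2.784.
Non-CYP routes (28%) are unchanged.
New clearance relative to baseline: 0.812 + 2.784 + 0.28 = 3.876.
Net AUC ratio = 1 / 3.876 = 0.26.

0.26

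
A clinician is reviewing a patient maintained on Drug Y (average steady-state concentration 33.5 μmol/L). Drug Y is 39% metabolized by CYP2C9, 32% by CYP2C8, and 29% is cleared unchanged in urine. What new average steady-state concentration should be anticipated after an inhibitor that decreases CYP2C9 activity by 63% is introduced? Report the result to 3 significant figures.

44.4 μmol/L

The CYP2C9 pathway (39% of clearance) falls to 0.37× activity: 0.39 × 0.37 = 0.1443.
CYP2C8 (32%) and the residual 29% are unaffected.
Relative clearance = 0.1443 + 0.32 + 0.29 = 0.7543.
New average steady-state concentration = baseline ÷ relative clearance = 33.5 / 0.7543 = 44.4 μmol/L.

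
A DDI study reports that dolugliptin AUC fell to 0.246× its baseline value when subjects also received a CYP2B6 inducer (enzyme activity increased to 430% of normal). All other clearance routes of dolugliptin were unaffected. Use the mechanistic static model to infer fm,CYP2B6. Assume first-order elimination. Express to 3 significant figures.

0.929

CL'/CL = 1 / 0.246 = 4.065
4.3·fm + (1 − fm) = 4.065
fm = (4.065 − 1) / (4.3 − 1) = 0.929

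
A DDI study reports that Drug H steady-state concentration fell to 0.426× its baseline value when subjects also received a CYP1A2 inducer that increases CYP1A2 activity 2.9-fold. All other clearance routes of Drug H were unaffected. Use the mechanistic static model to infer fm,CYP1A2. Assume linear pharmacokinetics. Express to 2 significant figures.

Let x = fm,CYP1A2. Because steady-state concentration ∝ 1/CL, relative clearance rose to 1/0.426 = 2.347.
Only the CYP1A2 route changed, so 2.347 = x·2.9 + (1 − x), giving x = 0.71.

0.71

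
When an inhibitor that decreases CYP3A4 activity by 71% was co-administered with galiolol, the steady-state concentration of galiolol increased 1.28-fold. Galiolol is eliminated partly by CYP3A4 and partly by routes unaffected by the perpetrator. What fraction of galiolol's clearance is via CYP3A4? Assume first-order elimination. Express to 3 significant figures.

0.308

CL'/CL = 1 / 1.28 = 0.7812
0.29·fm + (1 − fm) = 0.7812
fm = (0.7812 − 1) / (0.29 − 1) = 0.308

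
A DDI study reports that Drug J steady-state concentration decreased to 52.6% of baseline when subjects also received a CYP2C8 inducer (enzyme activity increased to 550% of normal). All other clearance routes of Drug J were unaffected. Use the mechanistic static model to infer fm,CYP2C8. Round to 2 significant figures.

0.20

Let fm be the CYP2C8 fraction. New clearance relative to baseline = fm × 5.5 + (1 − fm).
Steady-state concentration ratio = 1 / (new CL fraction), so new CL fraction = 1 / 0.526 = 1.901.
fm × 5.5 + 1 − fm = 1.901  ⇒  fm × (5.5 − 1) = 0.9011  ⇒  fm = 0.20.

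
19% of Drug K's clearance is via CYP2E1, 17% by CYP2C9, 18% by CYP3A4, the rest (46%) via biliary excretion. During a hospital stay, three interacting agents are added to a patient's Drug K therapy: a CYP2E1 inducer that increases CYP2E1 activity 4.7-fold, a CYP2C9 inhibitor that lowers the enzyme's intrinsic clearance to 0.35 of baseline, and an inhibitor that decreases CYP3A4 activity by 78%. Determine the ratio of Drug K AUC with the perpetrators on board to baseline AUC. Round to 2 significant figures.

0.69

The CYP2E1 pathway (19% of clearance) increases to 4.7× activity: 0.19 × 4.7 = 0.893.
The CYP2C9 pathway (17% of clearance) falls to 0.35× activity: 0.17 × 0.35 = 0.0595.
The CYP3A4 pathway (18% of clearance) drops to 0.22× activity: 0.18 × 0.22 = 0.0396.
The remaining 46% of clearance is unaffected.
CL_new/CL_old = 0.893 + 0.0595 + 0.0396 + 0.46 = 1.4521.
Net AUC ratio = 1 / 1.4521 = 0.69.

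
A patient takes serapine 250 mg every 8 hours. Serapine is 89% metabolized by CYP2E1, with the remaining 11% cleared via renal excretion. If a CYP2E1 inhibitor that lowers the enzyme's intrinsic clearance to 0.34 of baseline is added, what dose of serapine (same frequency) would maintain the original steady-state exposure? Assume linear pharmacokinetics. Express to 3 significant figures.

The CYP2E1 pathway (89% of clearance) is reduced to 0.34× activity: 0.89 × 0.34 = 0.3026.
Non-CYP routes (11%) are unchanged.
Relative clearance = 0.3026 + 0.11 = 0.4126.
To maintain the same steady-state level, dose must scale with clearance: new dose = 250 × 0.4126 = 103 mg.

103 mg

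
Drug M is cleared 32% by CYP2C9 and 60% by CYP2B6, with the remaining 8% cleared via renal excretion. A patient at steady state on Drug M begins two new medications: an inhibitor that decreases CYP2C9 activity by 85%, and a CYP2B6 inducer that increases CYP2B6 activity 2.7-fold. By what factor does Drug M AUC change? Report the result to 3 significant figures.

The CYP2C9 pathway (32% of clearance) drops to 0.15× activity: 0.32 × 0.15 = 0.048.
The CYP2B6 pathway (60% of clearance) rises to 2.7× activity: 0.6 × 2.7 = 1.62.
Non-CYP routes (8%) are unchanged.
CL_new/CL_old = 0.048 + 1.62 + 0.08 = 1.748.
Because AUC varies inversely with clearance, the combined effect is 1 / 1.748 = 0.572.

0.572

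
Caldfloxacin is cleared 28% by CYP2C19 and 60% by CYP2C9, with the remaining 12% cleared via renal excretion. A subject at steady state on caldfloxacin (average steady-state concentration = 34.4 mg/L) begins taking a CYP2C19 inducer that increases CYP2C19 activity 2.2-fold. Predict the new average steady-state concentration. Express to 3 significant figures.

25.7 mg/L

The CYP2C19 pathway (28% of clearance) is boosted to 2.2× activity: 0.28 × 2.2 = 0.616.
CYP2C9 (60%) and the residual 12% are unaffected.
New clearance relative to baseline: 0.616 + 0.6 + 0.12 = 1.336.
New average steady-state concentration = baseline ÷ relative clearance = 34.4 / 1.336 = 25.7 mg/L.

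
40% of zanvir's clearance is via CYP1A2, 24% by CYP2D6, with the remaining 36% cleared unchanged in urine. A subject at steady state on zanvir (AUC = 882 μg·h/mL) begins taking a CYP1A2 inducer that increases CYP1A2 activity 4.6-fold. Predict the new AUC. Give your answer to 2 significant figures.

The CYP1A2 pathway (40% of clearance) increases to 4.6× activity: 0.4 × 4.6 = 1.84.
CYP2D6 (24%) and the residual 36% are unaffected.
Relative clearance = 1.84 + 0.24 + 0.36 = 2.44.
AUC ∝ 1/CL, so new value = 882 / 2.44 = 3.6 × 10² μg·h/mL.

3.6 × 10² μg·h/mL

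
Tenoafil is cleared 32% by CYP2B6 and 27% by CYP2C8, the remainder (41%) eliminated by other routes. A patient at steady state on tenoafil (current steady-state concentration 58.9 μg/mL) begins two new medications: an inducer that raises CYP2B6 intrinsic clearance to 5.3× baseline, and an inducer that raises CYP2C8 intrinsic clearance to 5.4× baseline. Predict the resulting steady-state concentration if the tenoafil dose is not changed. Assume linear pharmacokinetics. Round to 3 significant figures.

16.5 μg/mL

The CYP2B6 pathway (32% of clearance) rises to 5.3× activity: 0.32 × 5.3 = 1.696.
The CYP2C8 pathway (27% of clearance) is boosted to 5.4× activity: 0.27 × 5.4 = 1.458.
Non-CYP routes (41%) are unchanged.
CL_new/CL_old = 1.696 + 1.458 + 0.41 = 3.564.
New steady-state concentration = 58.9 / 3.564 = 16.5 μg/mL (concentration scales inversely with clearance).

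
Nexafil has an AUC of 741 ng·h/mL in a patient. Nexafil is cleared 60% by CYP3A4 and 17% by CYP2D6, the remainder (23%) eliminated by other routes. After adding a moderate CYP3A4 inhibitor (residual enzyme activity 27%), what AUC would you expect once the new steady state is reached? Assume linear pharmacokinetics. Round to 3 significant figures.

1.32 × 10³ ng·h/mL

The CYP3A4 pathway (60% of clearance) is reduced to 0.27× activity: 0.6 × 0.27 = 0.162.
CYP2D6 (17%) and the residual 23% are unaffected.
Relative clearance = 0.162 + 0.17 + 0.23 = 0.562.
AUC ∝ 1/CL, so new value = 741 / 0.562 = 1.32 × 10³ ng·h/mL.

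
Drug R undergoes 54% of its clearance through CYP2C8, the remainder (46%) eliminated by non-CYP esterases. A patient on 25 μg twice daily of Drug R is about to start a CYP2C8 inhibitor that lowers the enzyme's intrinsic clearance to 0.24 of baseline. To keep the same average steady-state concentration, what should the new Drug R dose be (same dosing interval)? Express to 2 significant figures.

The CYP2C8 pathway (54% of clearance) drops to 0.24× activity: 0.54 × 0.24 = 0.1296.
The remaining 46% of clearance is unaffected.
CL_new/CL_old = 0.1296 + 0.46 = 0.5896.
To maintain the same steady-state level, dose must scale with clearance: new dose = 25 × 0.5896 = 15 μg.

15 μg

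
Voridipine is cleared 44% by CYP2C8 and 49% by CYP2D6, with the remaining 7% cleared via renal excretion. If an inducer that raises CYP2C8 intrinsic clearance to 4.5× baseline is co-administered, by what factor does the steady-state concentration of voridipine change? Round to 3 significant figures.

0.394

CYP2C8: 0.44 × 4.5 = 1.98
CYP2D6: 0.49 (unchanged)
Other: 0.07 (unchanged)
Relative clearance = 1.98 + 0.49 + 0.07 = 2.54.
Steady-state concentration is inversely proportional to clearance, so the fold-change is 1 / 2.54 = 0.394.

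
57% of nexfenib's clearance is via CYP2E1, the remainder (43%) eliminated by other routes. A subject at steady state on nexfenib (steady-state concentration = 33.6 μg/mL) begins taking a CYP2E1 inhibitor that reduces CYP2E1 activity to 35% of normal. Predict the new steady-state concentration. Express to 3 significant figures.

CYP2E1: 0.57 × 0.35 = 0.1995
Other: 0.43 (unchanged)
CL_new/CL_old = 0.1995 + 0.43 = 0.6295.
Steady-state concentration ∝ 1/CL, so new value = 33.6 / 0.6295 = 53.4 μg/mL.

53.4 μg/mL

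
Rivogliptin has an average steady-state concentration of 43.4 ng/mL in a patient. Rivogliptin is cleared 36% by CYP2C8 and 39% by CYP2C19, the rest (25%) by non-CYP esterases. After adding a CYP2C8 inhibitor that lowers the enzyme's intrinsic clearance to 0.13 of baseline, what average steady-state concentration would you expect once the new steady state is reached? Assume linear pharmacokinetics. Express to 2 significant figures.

The CYP2C8 pathway (36% of clearance) is reduced to 0.13× activity: 0.36 × 0.13 = 0.0468.
CYP2C19 (39%) and the residual 25% are unaffected.
CL_new/CL_old = 0.0468 + 0.39 + 0.25 = 0.6868.
With dosing unchanged, average steady-state concentration scales as 1/CL: 43.4 / 0.6868 = 63 ng/mL.

63 ng/mL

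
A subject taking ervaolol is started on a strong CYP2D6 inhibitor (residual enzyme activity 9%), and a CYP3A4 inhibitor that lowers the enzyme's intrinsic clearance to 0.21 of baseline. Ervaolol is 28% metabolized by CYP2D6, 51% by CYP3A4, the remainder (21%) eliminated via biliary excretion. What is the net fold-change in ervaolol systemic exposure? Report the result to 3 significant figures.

The CYP2D6 pathway (28% of clearance) drops to 0.09× activity: 0.28 × 0.09 = 0.0252.
The CYP3A4 pathway (51% of clearance) is reduced to 0.21× activity: 0.51 × 0.21 = 0.1071.
The remaining 21% of clearance is unaffected.
CL_new/CL_old = 0.0252 + 0.1071 + 0.21 = 0.3423.
Because systemic exposure varies inversely with clearance, the combined effect is 1 / 0.3423 = 2.92.

2.92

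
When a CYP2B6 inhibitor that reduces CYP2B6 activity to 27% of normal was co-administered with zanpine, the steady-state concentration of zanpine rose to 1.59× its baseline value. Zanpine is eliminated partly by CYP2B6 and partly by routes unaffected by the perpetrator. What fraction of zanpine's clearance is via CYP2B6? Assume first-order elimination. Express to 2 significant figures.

0.51

CL'/CL = 1 / 1.59 = 0.6289
0.27·fm + (1 − fm) = 0.6289
fm = (0.6289 − 1) / (0.27 − 1) = 0.51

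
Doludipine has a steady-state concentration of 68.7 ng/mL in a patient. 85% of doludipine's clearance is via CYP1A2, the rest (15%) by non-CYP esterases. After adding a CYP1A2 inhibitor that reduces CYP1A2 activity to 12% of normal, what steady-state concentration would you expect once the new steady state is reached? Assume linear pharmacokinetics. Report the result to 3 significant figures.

273 ng/mL

The CYP1A2 pathway (85% of clearance) falls to 0.12× activity: 0.85 × 0.12 = 0.102.
Non-CYP routes (15%) are unchanged.
Relative clearance = 0.102 + 0.15 = 0.252.
New steady-state concentration = baseline ÷ relative clearance = 68.7 / 0.252 = 273 ng/mL.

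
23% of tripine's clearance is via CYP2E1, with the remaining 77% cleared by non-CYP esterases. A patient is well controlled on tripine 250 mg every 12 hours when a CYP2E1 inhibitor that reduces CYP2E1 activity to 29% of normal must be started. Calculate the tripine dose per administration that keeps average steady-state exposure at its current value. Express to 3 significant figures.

209 mg

The CYP2E1 pathway (23% of clearance) is reduced to 0.29× activity: 0.23 × 0.29 = 0.0667.
The remaining 77% of clearance is unaffected.
CL_new/CL_old = 0.0667 + 0.77 = 0.8367.
Css,avg = (dose rate)/CL, so holding Css fixed requires dose ∝ CL: 250 × 0.8367 = 209 mg.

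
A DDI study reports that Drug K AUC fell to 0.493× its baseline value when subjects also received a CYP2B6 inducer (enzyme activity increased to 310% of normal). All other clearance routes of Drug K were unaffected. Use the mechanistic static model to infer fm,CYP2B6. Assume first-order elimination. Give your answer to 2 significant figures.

0.49

Let fm be the CYP2B6 fraction. New clearance relative to baseline = fm × 3.1 + (1 − fm).
AUC ratio = 1 / (new CL fraction), so new CL fraction = 1 / 0.493 = 2.028.
fm × 3.1 + 1 − fm = 2.028  ⇒  fm × (3.1 − 1) = 1.028  ⇒  fm = 0.49.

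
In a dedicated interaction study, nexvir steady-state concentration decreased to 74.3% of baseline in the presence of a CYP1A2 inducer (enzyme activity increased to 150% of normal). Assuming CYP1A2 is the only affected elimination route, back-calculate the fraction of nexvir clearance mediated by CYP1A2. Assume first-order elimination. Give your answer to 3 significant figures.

Let fm be the CYP1A2 fraction. New clearance relative to baseline = fm × 1.5 + (1 − fm).
Steady-state concentration ratio = 1 / (new CL fraction), so new CL fraction = 1 / 0.743 = 1.346.
fm × 1.5 + 1 − fm = 1.346  ⇒  fm × (1.5 − 1) = 0.3459  ⇒  fm = 0.692.

0.692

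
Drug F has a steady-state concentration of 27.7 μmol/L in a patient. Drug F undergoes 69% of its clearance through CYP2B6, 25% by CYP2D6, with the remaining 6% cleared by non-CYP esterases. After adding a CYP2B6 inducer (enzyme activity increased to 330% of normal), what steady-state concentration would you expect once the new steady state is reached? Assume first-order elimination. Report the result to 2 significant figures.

The CYP2B6 pathway (69% of clearance) rises to 3.3× activity: 0.69 × 3.3 = 2.277.
CYP2D6 (25%) and the residual 6% are unaffected.
CL_new/CL_old = 2.277 + 0.25 + 0.06 = 2.587.
New steady-state concentration = baseline ÷ relative clearance = 27.7 / 2.587 = 11 μmol/L.

11 μmol/L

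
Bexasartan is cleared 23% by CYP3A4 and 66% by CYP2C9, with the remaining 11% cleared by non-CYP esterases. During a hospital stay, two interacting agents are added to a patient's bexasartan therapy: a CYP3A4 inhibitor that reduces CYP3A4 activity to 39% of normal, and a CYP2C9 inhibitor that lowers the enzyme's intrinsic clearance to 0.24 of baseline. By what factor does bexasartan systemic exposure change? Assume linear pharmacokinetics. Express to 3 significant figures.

CYP3A4: 0.23 × 0.39 = 0.0897
CYP2C9: 0.66 × 0.24 = 0.1584
Other: 0.11 (unchanged)
New clearance relative to baseline: 0.0897 + 0.1584 + 0.11 = 0.3581.
Because systemic exposure varies inversely with clearance, the combined effect is 1 / 0.3581 = 2.79.

2.79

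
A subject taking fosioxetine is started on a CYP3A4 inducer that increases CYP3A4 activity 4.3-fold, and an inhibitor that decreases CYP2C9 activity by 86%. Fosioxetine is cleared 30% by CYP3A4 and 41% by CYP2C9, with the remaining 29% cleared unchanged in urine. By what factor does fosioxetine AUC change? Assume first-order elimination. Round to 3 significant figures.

The CYP3A4 pathway (30% of clearance) rises to 4.3× activity: 0.3 × 4.3 = 1.29.
The CYP2C9 pathway (41% of clearance) drops to 0.14× activity: 0.41 × 0.14 = 0.0574.
The remaining 29% of clearance is unaffected.
New clearance relative to baseline: 1.29 + 0.0574 + 0.29 = 1.6374.
Net AUC ratio = 1 / 1.6374 = 0.611.

0.611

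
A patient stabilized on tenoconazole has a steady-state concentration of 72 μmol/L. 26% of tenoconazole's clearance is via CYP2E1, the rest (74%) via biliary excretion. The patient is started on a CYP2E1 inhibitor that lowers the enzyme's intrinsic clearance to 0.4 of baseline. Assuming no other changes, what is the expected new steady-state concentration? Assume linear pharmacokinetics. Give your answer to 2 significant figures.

The CYP2E1 pathway (26% of clearance) drops to 0.4× activity: 0.26 × 0.4 = 0.104.
Non-CYP routes (74%) are unchanged.
Relative clearance = 0.104 + 0.74 = 0.844.
New steady-state concentration = baseline ÷ relative clearance = 72 / 0.844 = 85 μmol/L.

85 μmol/L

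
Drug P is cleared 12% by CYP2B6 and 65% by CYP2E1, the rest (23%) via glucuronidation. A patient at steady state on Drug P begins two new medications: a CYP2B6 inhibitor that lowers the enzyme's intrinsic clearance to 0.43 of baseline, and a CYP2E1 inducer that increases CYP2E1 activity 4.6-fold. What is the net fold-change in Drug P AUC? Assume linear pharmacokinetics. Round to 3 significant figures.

0.306

The CYP2B6 pathway (12% of clearance) is reduced to 0.43× activity: 0.12 × 0.43 = 0.0516.
The CYP2E1 pathway (65% of clearance) is boosted to 4.6× activity: 0.65 × 4.6 = 2.99.
The remaining 23% of clearance is unaffected.
Relative clearance = 0.0516 + 2.99 + 0.23 = 3.2716.
Because AUC varies inversely with clearance, the combined effect is 1 / 3.2716 = 0.306.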